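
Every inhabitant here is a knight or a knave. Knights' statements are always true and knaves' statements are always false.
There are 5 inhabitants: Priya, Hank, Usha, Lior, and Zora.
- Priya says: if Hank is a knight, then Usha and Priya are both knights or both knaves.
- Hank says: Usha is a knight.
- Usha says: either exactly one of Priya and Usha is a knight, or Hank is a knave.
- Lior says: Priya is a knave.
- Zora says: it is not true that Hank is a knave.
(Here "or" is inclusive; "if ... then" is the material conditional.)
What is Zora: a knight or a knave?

Consistent assignments: {Priya=knave, Hank=knight, Usha=knight, Lior=knight, Zora=knight}
In every consistent assignment, Zora is a knight.

Zora is a knight.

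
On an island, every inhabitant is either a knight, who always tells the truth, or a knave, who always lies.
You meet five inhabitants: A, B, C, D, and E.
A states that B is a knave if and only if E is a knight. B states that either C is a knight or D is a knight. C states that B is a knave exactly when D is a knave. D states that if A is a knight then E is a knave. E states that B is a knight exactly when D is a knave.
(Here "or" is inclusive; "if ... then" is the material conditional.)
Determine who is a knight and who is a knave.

A is a knight, B is a knight, C is a knight, D is a knight, and E is a knave.

Suppose A is a knave. Then A's statement "B is a knave if and only if E is a knight" would have to be false. Checking the 16 ways to assign the others, none is consistent with every speaker.
(For instance, with B=knight, C=knight, D=knight, E=knave, A's claim "B is a knave if and only if E is a knight" comes out true where it would need to be false.)
So A must be a knight, making "B is a knave if and only if E is a knight" true. Taking A=knight, B=knight, C=knight, D=knight, E=knave, each remaining statement checks out:
  B (knight): "either C is a knight or D is a knight" — true. ✓
  C (knight): "B is a knave exactly when D is a knave" — true. ✓
  D (knight): "if A is a knight then E is a knave" — true. ✓
  E (knave): "B is a knight exactly when D is a knave" — false. ✓
This is the unique consistent assignment.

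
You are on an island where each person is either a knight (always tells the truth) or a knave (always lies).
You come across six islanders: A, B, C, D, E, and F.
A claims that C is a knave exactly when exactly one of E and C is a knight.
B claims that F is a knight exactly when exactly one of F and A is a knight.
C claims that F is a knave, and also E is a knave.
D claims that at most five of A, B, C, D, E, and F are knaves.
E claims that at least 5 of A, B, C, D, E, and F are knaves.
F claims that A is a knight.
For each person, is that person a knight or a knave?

A is a knave, B is a knight, C is a knight, D is a knight, E is a knave, and F is a knave.

A (knave): "C is a knave exactly when exactly one of E and C is a knight" — false. ✓
As a knight, B's statement "F is a knight exactly when exactly one of F and A is a knight" should be true; it is.
C is a knight, and the claim "F is a knave, and also E is a knave" is indeed true.
D (knight): "at most five of A, B, C, D, E, and F are knaves" — true. ✓
As a knave, E's statement "at least 5 of A, B, C, D, E, and F are knaves" should be false; it is.
F is a knave, and the claim "A is a knight" is indeed false.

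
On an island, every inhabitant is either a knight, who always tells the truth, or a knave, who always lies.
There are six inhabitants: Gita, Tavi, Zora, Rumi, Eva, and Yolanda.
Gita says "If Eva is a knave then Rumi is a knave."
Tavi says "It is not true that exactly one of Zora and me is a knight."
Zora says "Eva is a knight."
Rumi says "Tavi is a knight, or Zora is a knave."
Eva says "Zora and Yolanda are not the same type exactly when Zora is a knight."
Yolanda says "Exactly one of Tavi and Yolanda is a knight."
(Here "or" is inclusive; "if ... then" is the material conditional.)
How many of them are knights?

The unique consistent assignment is Gita=knight, Tavi=knave, Zora=knight, Rumi=knave, Eva=knight, Yolanda=knave.
That has 3 knights.

3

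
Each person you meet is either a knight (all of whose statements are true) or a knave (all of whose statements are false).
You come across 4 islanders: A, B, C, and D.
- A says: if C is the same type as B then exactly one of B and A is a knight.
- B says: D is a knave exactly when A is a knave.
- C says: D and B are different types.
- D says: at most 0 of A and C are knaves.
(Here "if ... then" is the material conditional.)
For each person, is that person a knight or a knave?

Knights: A. Knaves: B, C, and D.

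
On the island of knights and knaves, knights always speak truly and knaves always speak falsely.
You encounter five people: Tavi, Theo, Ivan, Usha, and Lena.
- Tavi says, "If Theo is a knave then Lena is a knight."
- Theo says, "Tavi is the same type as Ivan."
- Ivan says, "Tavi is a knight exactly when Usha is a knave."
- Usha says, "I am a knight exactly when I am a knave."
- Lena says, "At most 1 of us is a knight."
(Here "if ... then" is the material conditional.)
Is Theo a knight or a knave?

Theo is a knight.

Consistent assignments: {Tavi=knight, Theo=knight, Ivan=knight, Usha=knave, Lena=knave}
In every consistent assignment, Theo is a knight.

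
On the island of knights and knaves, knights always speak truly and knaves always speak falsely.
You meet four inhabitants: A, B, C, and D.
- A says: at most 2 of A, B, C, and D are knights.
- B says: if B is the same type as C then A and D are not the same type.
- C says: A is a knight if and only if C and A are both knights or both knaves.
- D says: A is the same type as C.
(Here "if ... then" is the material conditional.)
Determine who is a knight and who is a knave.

A is a knight, B is a knight, C is a knave, and D is a knave.

As a knight, A's statement "at most 2 of A, B, C, and D are knights" should be true; it is.
B is a knight, so "if B is the same type as C then A and D are not the same type" must be true — and it is.
C is a knave; "A is a knight if and only if C and A are both knights or both knaves" is False, as required.
D is a knave, and the claim "A is the same type as C" is indeed False.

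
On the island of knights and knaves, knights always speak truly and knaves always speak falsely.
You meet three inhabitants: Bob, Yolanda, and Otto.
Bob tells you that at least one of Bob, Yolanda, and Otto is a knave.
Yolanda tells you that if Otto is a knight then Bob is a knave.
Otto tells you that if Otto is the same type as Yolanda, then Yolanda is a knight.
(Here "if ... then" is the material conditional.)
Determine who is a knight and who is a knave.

Bob is a knight, Yolanda is a knave, and Otto is a knight.

Suppose Bob is a knave. Then Bob's statement "at least one of Bob, Yolanda, and Otto is a knave" would have to be false. Checking the 4 ways to assign the others, none is consistent with every speaker.
(For instance, with Yolanda=knave, Otto=knight, Bob's claim "at least one of Bob, Yolanda, and Otto is a knave" comes out true where it would need to be false.)
So Bob must be a knight, making "at least one of Bob, Yolanda, and Otto is a knave" true. Taking Bob=knight, Yolanda=knave, Otto=knight, each remaining statement checks out:
  Yolanda (knave): "if Otto is a knight then Bob is a knave" — false. ✓
  Otto (knight): "if Otto is the same type as Yolanda, then Yolanda is a knight" — true. ✓
This is the unique consistent assignment.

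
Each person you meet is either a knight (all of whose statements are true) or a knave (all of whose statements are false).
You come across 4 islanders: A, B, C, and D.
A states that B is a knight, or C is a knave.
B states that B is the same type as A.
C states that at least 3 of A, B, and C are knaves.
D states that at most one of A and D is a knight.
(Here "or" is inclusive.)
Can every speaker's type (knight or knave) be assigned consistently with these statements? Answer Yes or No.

No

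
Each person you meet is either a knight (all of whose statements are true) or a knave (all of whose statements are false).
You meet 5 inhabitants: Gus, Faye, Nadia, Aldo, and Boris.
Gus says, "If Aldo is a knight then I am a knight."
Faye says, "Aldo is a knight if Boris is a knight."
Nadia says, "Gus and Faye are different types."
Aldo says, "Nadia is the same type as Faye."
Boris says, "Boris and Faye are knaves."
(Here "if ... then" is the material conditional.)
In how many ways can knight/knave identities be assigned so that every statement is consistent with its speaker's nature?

2

Consistent assignments:
  Gus=knight, Faye=knight, Nadia=knave, Aldo=knave, Boris=knave
  Gus=knave, Faye=knight, Nadia=knight, Aldo=knight, Boris=knave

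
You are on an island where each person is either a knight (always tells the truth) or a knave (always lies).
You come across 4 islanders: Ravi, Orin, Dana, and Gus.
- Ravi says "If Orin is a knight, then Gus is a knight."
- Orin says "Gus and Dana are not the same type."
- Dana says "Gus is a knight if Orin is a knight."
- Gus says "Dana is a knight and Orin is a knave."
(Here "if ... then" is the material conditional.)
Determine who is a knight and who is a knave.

As a knight, Ravi's statement "if Orin is a knight, then Gus is a knight" should be True; it is.
Since Orin is a knave, "Gus and Dana are not the same type" needs to be False, which holds.
Since Dana is a knight, "Gus is a knight if Orin is a knight" needs to be True, which holds.
Gus is a knight, and the claim "Dana is a knight and Orin is a knave" is indeed True.

Knights: Ravi, Dana, and Gus. Knaves: Orin.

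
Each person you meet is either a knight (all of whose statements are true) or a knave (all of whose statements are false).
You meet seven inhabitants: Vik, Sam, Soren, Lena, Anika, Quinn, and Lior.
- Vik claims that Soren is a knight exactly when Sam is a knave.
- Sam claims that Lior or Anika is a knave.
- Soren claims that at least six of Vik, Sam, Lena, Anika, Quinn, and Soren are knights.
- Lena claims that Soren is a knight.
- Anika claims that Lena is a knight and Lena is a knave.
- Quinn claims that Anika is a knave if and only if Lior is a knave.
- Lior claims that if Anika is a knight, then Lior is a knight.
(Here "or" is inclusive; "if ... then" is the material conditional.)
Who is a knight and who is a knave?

Vik is a knight, Sam is a knight, Soren is a knave, Lena is a knave, Anika is a knave, Quinn is a knave, and Lior is a knight.

Since Vik is a knight, "Soren is a knight exactly when Sam is a knave" needs to be true, which holds.
As a knight, Sam's statement "Lior or Anika is a knave" should be true; it is.
Since Soren is a knave, "at least six of Vik, Sam, Lena, Anika, Quinn, and Soren are knights" needs to be false, which holds.
Since Lena is a knave, "Soren is a knight" needs to be false, which holds.
Anika is a knave, and the claim "Lena is a knight and Lena is a knave" is indeed false.
Quinn (knave): "Anika is a knave if and only if Lior is a knave" — false. ✓
Lior (knight): "if Anika is a knight, then Lior is a knight" — true. ✓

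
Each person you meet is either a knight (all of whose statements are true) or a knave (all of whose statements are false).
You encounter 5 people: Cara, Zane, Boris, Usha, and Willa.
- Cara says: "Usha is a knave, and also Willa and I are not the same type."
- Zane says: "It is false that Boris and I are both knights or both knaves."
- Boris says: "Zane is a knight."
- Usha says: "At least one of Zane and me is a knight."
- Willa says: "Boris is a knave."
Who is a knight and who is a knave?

Cara is a knave, Zane is a knave, Boris is a knave, Usha is a knight, and Willa is a knight.

Suppose Cara is a knight. Then Cara's statement "Usha is a knave, and also Willa and I are not the same type" would have to be true. Checking the 16 ways to assign the others, none is consistent with every speaker.
(For instance, with Zane=knave, Boris=knave, Usha=knight, Willa=knight, Cara's claim "Usha is a knave, and also Willa and I are not the same type" comes out false where it would need to be true.)
So Cara must be a knave, making "Usha is a knave, and also Willa and I are not the same type" false. Taking Cara=knave, Zane=knave, Boris=knave, Usha=knight, Willa=knight, each remaining statement checks out:
  Zane (knave): "it is false that Boris and I are both knights or both knaves" — false. ✓
  Boris (knave): "Zane is a knight" — false. ✓
  Usha (knight): "at least one of Zane and me is a knight" — true. ✓
  Willa (knight): "Boris is a knave" — true. ✓
This is the unique consistent assignment.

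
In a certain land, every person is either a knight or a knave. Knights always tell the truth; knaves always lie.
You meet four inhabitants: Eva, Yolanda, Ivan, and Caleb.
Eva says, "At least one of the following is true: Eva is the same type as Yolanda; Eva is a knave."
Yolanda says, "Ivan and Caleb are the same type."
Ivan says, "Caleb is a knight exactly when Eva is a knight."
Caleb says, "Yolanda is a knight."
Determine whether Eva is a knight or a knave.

Consistent assignments: {Eva=knight, Yolanda=knight, Ivan=knight, Caleb=knight}
In every consistent assignment, Eva is a knight.

Eva is a knight.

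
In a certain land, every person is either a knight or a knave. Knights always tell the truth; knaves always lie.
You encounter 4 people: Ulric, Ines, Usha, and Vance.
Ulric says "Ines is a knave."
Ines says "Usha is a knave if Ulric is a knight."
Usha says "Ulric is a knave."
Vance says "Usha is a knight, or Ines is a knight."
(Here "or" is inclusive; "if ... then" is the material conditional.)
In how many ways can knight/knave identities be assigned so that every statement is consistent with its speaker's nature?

1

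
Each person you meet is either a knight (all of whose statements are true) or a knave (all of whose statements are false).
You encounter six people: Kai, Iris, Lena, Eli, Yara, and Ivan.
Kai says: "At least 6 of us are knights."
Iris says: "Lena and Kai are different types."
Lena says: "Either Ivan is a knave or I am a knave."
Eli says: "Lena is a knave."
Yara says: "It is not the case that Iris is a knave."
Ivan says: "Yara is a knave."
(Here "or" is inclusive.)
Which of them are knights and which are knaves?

Kai is a knave, Iris is a knight, Lena is a knight, Eli is a knave, Yara is a knight, and Ivan is a knave.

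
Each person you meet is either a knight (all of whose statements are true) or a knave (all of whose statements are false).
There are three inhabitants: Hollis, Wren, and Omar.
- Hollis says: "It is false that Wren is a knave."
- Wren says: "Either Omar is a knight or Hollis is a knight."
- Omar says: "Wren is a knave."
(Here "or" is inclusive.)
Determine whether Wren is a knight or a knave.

Wren is a knight.

Consistent assignments: {Hollis=knight, Wren=knight, Omar=knave}
In every consistent assignment, Wren is a knight.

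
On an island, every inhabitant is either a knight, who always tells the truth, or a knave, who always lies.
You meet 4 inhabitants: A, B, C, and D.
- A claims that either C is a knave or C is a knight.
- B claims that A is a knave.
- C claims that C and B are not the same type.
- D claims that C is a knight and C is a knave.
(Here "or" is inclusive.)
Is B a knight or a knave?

B is a knave.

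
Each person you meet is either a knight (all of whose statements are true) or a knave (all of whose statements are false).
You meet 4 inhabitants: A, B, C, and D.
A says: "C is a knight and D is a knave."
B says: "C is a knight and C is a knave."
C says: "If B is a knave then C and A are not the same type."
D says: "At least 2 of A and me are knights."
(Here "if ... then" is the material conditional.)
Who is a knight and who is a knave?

A is a knave, B is a knave, C is a knave, and D is a knave.

Since A is a knave, "C is a knight and D is a knave" needs to be false, which holds.
As a knave, B's statement "C is a knight and C is a knave" should be false; it is.
C is a knave, and the claim "if B is a knave then C and A are not the same type" is indeed false.
D (knave): "at least 2 of A and me are knights" — false. ✓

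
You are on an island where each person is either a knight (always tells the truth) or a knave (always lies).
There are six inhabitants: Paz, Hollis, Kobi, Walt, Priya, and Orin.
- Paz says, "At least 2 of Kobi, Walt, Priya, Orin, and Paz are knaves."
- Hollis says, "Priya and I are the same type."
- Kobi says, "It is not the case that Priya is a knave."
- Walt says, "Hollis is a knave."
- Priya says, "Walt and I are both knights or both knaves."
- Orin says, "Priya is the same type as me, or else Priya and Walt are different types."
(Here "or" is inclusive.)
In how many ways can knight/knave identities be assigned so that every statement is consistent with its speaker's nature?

1

Consistent assignments:
  Paz=knave, Hollis=knave, Kobi=knight, Walt=knight, Priya=knight, Orin=knight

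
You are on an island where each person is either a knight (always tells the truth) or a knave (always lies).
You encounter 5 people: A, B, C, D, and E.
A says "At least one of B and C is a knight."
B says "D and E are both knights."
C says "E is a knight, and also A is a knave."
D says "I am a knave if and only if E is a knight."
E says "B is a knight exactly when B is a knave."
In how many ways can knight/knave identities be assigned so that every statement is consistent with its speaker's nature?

2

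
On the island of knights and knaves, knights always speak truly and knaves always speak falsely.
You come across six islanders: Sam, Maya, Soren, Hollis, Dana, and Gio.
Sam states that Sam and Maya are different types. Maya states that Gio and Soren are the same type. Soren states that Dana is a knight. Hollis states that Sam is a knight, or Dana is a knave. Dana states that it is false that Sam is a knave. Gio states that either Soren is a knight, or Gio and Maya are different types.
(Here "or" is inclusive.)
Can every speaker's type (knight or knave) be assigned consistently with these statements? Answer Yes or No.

Yes

One consistent assignment: Sam=knave, Maya=knave, Soren=knave, Hollis=knight, Dana=knave, Gio=knight.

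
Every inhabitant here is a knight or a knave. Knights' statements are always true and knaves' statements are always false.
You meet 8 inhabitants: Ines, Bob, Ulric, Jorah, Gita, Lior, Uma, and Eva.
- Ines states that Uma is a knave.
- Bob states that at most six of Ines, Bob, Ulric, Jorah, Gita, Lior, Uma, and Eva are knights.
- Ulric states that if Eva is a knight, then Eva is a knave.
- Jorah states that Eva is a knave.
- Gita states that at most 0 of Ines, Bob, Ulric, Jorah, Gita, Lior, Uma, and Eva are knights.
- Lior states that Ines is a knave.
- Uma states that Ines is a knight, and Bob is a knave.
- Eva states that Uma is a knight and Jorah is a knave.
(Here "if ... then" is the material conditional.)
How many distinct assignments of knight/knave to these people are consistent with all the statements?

Consistent assignments:
  Ines=knight, Bob=knight, Ulric=knight, Jorah=knight, Gita=knave, Lior=knave, Uma=knave, Eva=knave

1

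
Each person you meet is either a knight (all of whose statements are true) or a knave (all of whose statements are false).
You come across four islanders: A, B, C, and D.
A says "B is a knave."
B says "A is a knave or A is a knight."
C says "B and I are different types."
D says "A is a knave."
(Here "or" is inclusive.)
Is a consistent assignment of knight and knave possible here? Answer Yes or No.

No

Checking all 16 assignments, each has at least one speaker whose statement's truth value contradicts their type.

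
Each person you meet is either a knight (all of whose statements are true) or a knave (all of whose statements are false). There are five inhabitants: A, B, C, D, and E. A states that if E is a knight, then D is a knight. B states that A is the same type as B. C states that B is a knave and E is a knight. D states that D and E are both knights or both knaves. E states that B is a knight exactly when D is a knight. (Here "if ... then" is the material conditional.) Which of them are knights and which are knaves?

A is a knight, B is a knight, C is a knave, D is a knight, and E is a knight.

Suppose A is a knave. Then A's statement "if E is a knight, then D is a knight" would have to be false. Checking the 16 ways to assign the others, none is consistent with every speaker.
(For instance, with B=knight, C=knave, D=knight, E=knight, A's claim "if E is a knight, then D is a knight" comes out true where it would need to be false.)
So A must be a knight, making "if E is a knight, then D is a knight" true. Taking A=knight, B=knight, C=knave, D=knight, E=knight, each remaining statement checks out:
  B (knight): "A is the same type as B" — true. ✓
  C (knave): "B is a knave and E is a knight" — false. ✓
  D (knight): "D and E are both knights or both knaves" — true. ✓
  E (knight): "B is a knight exactly when D is a knight" — true. ✓
This is the unique consistent assignment.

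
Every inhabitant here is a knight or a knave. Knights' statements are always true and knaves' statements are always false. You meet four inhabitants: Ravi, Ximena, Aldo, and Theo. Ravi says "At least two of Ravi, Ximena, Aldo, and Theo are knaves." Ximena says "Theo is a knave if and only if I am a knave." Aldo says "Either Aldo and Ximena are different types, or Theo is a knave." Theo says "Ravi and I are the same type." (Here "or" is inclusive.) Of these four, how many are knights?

The unique consistent assignment is Ravi=knight, Ximena=knave, Aldo=knave, Theo=knight.
That has 2 knights.

2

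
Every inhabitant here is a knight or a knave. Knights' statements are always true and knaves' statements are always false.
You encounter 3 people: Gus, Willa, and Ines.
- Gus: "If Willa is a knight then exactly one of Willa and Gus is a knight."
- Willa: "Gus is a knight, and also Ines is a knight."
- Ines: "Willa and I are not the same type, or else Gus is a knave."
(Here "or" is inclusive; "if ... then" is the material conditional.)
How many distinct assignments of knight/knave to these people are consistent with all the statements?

1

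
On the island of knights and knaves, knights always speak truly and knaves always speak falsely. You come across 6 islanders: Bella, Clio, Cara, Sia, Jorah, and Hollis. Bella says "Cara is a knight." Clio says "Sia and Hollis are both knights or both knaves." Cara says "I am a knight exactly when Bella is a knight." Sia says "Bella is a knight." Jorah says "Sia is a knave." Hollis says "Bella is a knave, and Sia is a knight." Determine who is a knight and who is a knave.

Bella is a knight, Clio is a knave, Cara is a knight, Sia is a knight, Jorah is a knave, and Hollis is a knave.

Bella is a knight; "Cara is a knight" is True, as required.
Clio is a knave, so "Sia and Hollis are both knights or both knaves" must be false — and it is.
Cara is a knight, and the claim "I am a knight exactly when Bella is a knight" is indeed True.
As a knight, Sia's statement "Bella is a knight" should be True; it is.
As a knave, Jorah's statement "Sia is a knave" should be false; it is.
Hollis is a knave, so "Bella is a knave, and Sia is a knight" must be false — and it is.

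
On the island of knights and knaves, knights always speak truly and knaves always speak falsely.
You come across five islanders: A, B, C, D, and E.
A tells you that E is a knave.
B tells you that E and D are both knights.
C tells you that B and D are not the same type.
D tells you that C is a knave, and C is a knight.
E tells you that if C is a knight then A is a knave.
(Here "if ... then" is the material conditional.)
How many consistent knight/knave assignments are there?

1

Consistent assignments:
  A=knave, B=knave, C=knave, D=knave, E=knight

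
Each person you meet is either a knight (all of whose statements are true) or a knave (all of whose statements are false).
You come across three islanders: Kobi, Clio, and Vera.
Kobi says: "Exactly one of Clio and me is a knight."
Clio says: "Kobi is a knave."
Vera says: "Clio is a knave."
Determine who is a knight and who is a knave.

Kobi is a knight, Clio is a knave, and Vera is a knight.

As a knight, Kobi's statement "exactly one of Clio and me is a knight" should be true; it is.
Clio (knave): "Kobi is a knave" — false. ✓
Vera (knight): "Clio is a knave" — true. ✓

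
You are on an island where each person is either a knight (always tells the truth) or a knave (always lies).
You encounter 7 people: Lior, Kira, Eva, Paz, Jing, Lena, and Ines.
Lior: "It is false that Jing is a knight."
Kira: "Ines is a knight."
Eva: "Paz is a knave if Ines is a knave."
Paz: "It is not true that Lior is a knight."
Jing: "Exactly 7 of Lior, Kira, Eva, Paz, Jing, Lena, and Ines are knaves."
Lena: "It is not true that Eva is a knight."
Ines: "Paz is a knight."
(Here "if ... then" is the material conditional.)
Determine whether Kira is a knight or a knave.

Kira is a knave.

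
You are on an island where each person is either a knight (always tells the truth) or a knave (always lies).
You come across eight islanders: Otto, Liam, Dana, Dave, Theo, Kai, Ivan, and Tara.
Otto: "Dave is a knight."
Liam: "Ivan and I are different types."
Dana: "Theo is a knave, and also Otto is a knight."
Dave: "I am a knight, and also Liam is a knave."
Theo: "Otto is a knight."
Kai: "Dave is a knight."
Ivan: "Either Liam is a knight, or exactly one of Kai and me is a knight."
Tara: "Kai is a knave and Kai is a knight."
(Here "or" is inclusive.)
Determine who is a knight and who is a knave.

Otto is a knave; "Dave is a knight" is False, as required.
As a knave, Liam's statement "Ivan and I are different types" should be False; it is.
Dana is a knave; "Theo is a knave, and also Otto is a knight" is False, as required.
Since Dave is a knave, "I am a knight, and also Liam is a knave" needs to be False, which holds.
Theo is a knave, and the claim "Otto is a knight" is indeed False.
Kai (knave): "Dave is a knight" — False. ✓
Ivan is a knave, so "either Liam is a knight, or exactly one of Kai and me is a knight" must be False — and it is.
Tara is a knave, so "Kai is a knave and Kai is a knight" must be False — and it is.

Otto is a knave, Liam is a knave, Dana is a knave, Dave is a knave, Theo is a knave, Kai is a knave, Ivan is a knave, and Tara is a knave.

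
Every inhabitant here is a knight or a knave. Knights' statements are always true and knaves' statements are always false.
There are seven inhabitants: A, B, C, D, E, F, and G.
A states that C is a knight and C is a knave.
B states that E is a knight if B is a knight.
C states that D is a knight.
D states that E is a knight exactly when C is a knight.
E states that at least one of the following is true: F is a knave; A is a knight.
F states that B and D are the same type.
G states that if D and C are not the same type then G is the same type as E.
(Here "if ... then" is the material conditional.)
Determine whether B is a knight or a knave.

B is a knight.

Consistent assignments: {A=knave, B=knight, C=knave, D=knave, E=knight, F=knave, G=knight}
In every consistent assignment, B is a knight.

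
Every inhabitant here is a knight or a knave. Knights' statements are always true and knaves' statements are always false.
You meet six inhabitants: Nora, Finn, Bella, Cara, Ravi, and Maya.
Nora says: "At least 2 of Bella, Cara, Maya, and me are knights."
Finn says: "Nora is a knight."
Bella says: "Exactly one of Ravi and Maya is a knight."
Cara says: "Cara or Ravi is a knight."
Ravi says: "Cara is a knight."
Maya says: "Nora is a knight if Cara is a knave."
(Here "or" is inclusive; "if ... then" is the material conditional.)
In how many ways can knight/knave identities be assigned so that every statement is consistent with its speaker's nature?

3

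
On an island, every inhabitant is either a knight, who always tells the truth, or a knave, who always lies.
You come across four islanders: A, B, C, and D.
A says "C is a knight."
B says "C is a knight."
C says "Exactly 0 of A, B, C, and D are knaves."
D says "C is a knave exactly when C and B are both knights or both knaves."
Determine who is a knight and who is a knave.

Knights: D. Knaves: A, B, and C.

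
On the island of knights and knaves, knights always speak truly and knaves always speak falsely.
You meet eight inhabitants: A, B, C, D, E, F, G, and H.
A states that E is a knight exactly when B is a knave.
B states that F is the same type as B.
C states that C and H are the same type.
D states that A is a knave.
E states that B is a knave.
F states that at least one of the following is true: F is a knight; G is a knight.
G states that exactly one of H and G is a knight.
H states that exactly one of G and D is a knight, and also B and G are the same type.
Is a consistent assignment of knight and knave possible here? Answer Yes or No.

No

Checking all 256 assignments, each has at least one speaker whose statement's truth value contradicts their type.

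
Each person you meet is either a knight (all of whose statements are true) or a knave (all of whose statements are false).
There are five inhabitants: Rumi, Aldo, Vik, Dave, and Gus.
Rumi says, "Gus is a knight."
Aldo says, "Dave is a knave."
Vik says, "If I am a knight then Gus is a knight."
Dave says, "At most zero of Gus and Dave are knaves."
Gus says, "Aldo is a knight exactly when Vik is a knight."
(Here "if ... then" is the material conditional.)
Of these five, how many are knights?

4

The unique consistent assignment is Rumi=knight, Aldo=knight, Vik=knight, Dave=knave, Gus=knight.
That has 4 knights.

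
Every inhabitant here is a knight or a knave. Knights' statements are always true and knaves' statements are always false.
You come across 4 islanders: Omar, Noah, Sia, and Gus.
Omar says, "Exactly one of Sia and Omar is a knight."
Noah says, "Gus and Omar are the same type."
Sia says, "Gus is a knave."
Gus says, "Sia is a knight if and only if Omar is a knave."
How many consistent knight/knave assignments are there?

1

Consistent assignments:
  Omar=knight, Noah=knight, Sia=knave, Gus=knight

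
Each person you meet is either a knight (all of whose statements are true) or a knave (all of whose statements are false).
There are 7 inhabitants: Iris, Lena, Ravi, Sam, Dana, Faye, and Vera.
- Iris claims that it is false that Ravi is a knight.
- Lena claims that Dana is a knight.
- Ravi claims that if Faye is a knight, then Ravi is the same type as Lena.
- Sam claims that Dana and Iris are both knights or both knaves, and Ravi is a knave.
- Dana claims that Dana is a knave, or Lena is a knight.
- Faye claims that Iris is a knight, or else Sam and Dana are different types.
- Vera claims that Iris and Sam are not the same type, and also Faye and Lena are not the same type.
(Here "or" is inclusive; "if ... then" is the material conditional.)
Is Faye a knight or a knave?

Faye is a knight.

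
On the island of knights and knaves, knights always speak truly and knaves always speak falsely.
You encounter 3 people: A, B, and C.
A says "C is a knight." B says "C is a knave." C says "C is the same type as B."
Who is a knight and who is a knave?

A is a knave, B is a knight, and C is a knave.

A is a knave, so "C is a knight" must be False — and it is.
Since B is a knight, "C is a knave" needs to be true, which holds.
C is a knave; "C is the same type as B" is False, as required.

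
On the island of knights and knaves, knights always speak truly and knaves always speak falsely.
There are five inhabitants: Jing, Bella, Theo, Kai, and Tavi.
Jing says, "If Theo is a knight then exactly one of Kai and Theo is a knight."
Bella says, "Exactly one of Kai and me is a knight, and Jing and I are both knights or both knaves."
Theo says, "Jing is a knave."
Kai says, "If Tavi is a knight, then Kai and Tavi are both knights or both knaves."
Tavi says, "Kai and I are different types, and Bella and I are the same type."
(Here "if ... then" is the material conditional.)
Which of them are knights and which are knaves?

Jing is a knight, Bella is a knight, Theo is a knave, Kai is a knave, and Tavi is a knight.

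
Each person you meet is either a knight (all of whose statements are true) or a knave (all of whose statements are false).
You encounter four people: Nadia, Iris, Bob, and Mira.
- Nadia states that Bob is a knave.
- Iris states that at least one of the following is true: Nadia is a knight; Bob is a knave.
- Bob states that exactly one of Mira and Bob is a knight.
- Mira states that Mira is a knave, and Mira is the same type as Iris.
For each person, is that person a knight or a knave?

Knights: Nadia and Iris. Knaves: Bob and Mira.

Suppose Nadia is a knave. Then Nadia's statement "Bob is a knave" would have to be false. Checking the 8 ways to assign the others, none is consistent with every speaker.
(For instance, with Iris=knight, Bob=knave, Mira=knave, Nadia's claim "Bob is a knave" comes out true where it would need to be false.)
So Nadia must be a knight, making "Bob is a knave" true. Taking Nadia=knight, Iris=knight, Bob=knave, Mira=knave, each remaining statement checks out:
  Iris (knight): "at least one of the following is true: Nadia is a knight; Bob is a knave" — true. ✓
  Bob (knave): "exactly one of Mira and Bob is a knight" — false. ✓
  Mira (knave): "Mira is a knave, and Mira is the same type as Iris" — false. ✓
This is the unique consistent assignment.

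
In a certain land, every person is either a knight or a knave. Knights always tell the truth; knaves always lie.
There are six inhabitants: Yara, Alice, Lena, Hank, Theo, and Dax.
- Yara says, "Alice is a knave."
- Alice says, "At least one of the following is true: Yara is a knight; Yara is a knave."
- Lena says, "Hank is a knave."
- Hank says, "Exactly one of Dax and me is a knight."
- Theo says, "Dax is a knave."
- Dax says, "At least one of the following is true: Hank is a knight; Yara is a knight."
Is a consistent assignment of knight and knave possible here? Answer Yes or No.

Yes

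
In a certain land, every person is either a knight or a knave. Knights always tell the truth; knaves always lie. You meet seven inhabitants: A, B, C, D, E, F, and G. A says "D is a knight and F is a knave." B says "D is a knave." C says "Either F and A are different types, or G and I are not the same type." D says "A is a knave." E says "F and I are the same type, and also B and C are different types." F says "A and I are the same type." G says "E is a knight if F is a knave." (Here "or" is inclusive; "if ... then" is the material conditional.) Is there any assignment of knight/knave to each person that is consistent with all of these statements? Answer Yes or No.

No

Checking all 128 assignments, each has at least one speaker whose statement's truth value contradicts their type.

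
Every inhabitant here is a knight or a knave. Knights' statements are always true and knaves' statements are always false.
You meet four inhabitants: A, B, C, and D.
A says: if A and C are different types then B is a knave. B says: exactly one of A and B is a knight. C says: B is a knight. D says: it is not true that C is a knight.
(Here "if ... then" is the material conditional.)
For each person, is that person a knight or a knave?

Knights: B and C. Knaves: A and D.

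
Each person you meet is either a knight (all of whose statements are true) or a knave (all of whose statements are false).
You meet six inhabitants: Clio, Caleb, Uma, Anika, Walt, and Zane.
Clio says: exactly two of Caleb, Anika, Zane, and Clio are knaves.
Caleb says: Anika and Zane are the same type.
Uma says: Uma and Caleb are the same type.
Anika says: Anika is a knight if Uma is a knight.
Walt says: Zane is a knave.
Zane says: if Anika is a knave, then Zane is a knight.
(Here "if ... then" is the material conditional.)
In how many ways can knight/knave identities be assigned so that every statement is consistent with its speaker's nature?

4

Consistent assignments:
  Clio=knight, Caleb=knight, Uma=knight, Anika=knave, Walt=knight, Zane=knave
  Clio=knave, Caleb=knight, Uma=knight, Anika=knight, Walt=knave, Zane=knight
  Clio=knave, Caleb=knight, Uma=knight, Anika=knave, Walt=knight, Zane=knave
  Clio=knave, Caleb=knight, Uma=knave, Anika=knight, Walt=knave, Zane=knight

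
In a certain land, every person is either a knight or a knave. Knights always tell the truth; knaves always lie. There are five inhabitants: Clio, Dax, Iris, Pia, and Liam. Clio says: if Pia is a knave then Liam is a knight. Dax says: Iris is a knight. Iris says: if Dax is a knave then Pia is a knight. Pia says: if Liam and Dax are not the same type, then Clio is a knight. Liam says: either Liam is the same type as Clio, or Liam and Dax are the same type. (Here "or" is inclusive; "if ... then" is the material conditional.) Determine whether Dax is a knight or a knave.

Dax is a knight.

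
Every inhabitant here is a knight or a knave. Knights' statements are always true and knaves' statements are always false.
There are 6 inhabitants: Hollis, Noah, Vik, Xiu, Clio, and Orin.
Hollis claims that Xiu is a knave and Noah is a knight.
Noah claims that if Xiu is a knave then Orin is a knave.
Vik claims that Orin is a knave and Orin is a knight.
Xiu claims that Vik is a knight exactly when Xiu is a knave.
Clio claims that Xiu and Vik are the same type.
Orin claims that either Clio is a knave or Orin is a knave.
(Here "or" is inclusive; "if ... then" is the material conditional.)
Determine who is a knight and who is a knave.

Hollis is a knave, Noah is a knight, Vik is a knave, Xiu is a knight, Clio is a knave, and Orin is a knight.

As a knave, Hollis's statement "Xiu is a knave and Noah is a knight" should be False; it is.
Noah is a knight, and the claim "if Xiu is a knave then Orin is a knave" is indeed true.
Vik is a knave, so "Orin is a knave and Orin is a knight" must be False — and it is.
Xiu is a knight, so "Vik is a knight exactly when Xiu is a knave" must be true — and it is.
Clio is a knave, and the claim "Xiu and Vik are the same type" is indeed False.
Orin is a knight, and the claim "either Clio is a knave or Orin is a knave" is indeed true.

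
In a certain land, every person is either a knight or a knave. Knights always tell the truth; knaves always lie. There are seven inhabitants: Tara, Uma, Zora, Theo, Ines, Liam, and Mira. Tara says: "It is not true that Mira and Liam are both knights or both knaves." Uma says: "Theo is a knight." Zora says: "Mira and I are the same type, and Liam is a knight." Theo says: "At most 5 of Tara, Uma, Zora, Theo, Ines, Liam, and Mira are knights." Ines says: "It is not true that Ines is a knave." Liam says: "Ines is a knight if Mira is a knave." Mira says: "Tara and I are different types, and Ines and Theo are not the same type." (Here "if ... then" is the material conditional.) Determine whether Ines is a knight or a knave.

Ines is a knave.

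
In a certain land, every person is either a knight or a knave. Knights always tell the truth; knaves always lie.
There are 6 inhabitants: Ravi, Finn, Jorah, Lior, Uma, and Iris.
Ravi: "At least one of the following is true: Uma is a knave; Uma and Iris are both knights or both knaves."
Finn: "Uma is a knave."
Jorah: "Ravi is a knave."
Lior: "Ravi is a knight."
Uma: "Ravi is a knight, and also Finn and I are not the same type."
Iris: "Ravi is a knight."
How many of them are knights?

4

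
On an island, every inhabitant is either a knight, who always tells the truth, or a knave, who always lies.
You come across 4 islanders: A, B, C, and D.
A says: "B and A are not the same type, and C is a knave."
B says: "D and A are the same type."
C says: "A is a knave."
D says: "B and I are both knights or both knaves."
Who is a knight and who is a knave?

Knights: B and C. Knaves: A and D.

Suppose A is a knight. Then A's statement "B and A are not the same type, and C is a knave" would have to be true. Checking the 8 ways to assign the others, none is consistent with every speaker.
(For instance, with B=knight, C=knight, D=knave, A's claim "B and A are not the same type, and C is a knave" comes out false where it would need to be true.)
So A must be a knave, making "B and A are not the same type, and C is a knave" false. Taking A=knave, B=knight, C=knight, D=knave, each remaining statement checks out:
  B (knight): "D and A are the same type" — true. ✓
  C (knight): "A is a knave" — true. ✓
  D (knave): "B and I are both knights or both knaves" — false. ✓
This is the unique consistent assignment.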